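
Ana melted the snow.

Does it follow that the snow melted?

'Ana melted the snow' is the causative; it entails the inchoative 'the snow melted'.

yes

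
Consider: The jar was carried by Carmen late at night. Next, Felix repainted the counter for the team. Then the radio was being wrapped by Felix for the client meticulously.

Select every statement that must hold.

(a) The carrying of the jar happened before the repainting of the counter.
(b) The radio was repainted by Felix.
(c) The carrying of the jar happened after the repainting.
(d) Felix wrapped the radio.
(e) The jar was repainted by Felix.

(a) Entailed — the narrative places the carrying before the repainting.
(b) Not entailed — Felix repainted the counter, not the radio; the radio belongs to the wrapping event.
(c) Not entailed — the narrative places the carrying before the repainting, not after.
(d) Not entailed — 'was wrapping' is progressive on an accomplishment; it does not entail the completed 'wrapped'.
(e) Not entailed — Felix repainted the counter, not the jar; the jar belongs to the carrying event.

(a)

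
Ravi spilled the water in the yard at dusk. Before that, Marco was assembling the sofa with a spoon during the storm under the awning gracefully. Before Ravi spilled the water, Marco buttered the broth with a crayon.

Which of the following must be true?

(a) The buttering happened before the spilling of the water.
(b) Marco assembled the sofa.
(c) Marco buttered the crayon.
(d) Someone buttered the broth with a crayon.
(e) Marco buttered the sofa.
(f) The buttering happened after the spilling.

(a), (d)

(a) Entailed — the narrative places the buttering before the spilling.
(b) Not entailed — 'was assembling' is progressive on an accomplishment; it does not entail the completed 'assembled'.
(c) Not entailed — the crayon is the instrument, not what was buttered.
(d) Entailed — every conjunct here is already in the original buttering event.
(e) Not entailed — Marco buttered the broth, not the sofa; the sofa belongs to the assembling event.
(f) Not entailed — the narrative places the buttering before the spilling, not after.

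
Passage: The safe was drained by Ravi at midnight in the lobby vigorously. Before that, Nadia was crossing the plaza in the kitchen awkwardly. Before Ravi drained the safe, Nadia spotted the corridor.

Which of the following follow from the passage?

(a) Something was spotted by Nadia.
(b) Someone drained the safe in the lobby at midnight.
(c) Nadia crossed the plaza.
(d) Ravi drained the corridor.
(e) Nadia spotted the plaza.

(a) Entailed — this follows by dropping conjuncts from the spotting event's description.
(b) Entailed — dropping 'vigorously' and generalizing the agent leaves a sub-description the original still satisfies.
(c) Not entailed — 'was crossing' is progressive on an accomplishment; it does not entail the completed 'crossed'.
(d) Not entailed — Ravi drained the safe, not the corridor; the corridor belongs to the spotting event.
(e) Not entailed — Nadia spotted the corridor, not the plaza; the plaza belongs to the crossing event.

(a), (b)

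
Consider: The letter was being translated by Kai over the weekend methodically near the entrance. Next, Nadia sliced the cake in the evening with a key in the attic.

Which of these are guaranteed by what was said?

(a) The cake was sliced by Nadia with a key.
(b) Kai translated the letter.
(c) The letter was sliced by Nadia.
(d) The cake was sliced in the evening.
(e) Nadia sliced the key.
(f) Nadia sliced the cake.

(a), (d), (f)

(a) Entailed — the original entails any weakening of itself; this just drops 'in the evening', 'in the attic'.
(b) Not entailed — 'was translating' is progressive on an accomplishment; it does not entail the completed 'translated'.
(c) Not entailed — Nadia sliced the cake, not the letter; the letter belongs to the translating event.
(d) Entailed — this follows by dropping conjuncts from the slicing event's description.
(e) Not entailed — the key is the instrument, not what was sliced.
(f) Entailed — this follows by dropping conjuncts from the slicing event's description.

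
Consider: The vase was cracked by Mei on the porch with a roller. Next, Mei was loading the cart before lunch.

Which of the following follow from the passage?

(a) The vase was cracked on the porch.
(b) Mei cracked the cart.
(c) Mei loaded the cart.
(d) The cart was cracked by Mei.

(a)

(a) Entailed — every conjunct here is already in the original cracking event.
(b) Not entailed — Mei cracked the vase, not the cart; the cart belongs to the loading event.
(c) Not entailed — 'was loading' is progressive on an accomplishment; it does not entail the completed 'loaded'.
(d) Not entailed — Mei cracked the vase, not the cart; the cart belongs to the loading event.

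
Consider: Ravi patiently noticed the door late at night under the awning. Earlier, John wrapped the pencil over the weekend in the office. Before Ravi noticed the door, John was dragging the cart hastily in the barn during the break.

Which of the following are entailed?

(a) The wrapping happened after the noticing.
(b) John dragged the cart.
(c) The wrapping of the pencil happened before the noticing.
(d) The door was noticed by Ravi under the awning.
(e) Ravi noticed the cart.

(a) Not entailed — the narrative places the wrapping before the noticing, not after.
(b) Entailed — 'drag' is an activity; 'was dragging' entails that some dragging happened, so 'dragged' holds.
(c) Entailed — the narrative places the wrapping before the noticing.
(d) Entailed — this follows by dropping conjuncts from the noticing event's description.
(e) Not entailed — Ravi noticed the door, not the cart; the cart belongs to the dragging event.

(b), (c), (d)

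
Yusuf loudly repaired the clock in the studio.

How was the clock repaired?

loudly

'loudly' marks the manner of the repairing event.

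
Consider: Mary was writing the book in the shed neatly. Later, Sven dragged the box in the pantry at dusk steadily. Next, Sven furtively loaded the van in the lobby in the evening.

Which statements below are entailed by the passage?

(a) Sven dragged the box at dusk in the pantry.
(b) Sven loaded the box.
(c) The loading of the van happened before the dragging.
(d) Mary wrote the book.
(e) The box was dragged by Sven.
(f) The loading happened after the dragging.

(a), (e), (f)

(a) Entailed — the original entails any weakening of itself; this just drops 'steadily'.
(b) Not entailed — Sven loaded the van, not the box; the box belongs to the dragging event.
(c) Not entailed — the narrative places the dragging before the loading, not after.
(d) Not entailed — 'was writing' is progressive on an accomplishment; it does not entail the completed 'wrote'.
(e) Entailed — every conjunct here is already in the original dragging event.
(f) Entailed — the narrative places the dragging before the loading.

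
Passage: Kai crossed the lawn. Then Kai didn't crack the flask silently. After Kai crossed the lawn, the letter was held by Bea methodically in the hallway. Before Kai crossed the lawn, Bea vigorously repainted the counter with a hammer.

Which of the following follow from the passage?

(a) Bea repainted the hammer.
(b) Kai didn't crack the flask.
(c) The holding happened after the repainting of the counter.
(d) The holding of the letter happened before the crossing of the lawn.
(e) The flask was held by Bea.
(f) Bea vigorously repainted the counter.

(c), (f)

(a) Not entailed — the hammer is the instrument, not what was repainted.
(b) Not entailed — dropping 'silently' under negation is not valid — the original leaves open that Kai cracked the flask some other way.
(c) Entailed — the narrative places the repainting before the holding.
(d) Not entailed — the narrative places the crossing before the holding, not after.
(e) Not entailed — Bea held the letter, not the flask; the flask belongs to the cracking event.
(f) Entailed — dropping 'with a hammer' leaves a sub-description the original still satisfies.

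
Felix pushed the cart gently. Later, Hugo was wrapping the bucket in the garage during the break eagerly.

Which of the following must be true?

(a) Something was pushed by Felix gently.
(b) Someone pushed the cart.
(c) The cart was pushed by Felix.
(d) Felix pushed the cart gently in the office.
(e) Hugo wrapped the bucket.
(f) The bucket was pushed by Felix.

(a) Entailed — this follows by dropping conjuncts from the pushing event's description.
(b) Entailed — dropping 'gently' and generalizing the agent leaves a sub-description the original still satisfies.
(c) Entailed — dropping 'gently' leaves a sub-description the original still satisfies.
(d) Not entailed — 'in the office' adds information not in the original event.
(e) Not entailed — 'was wrapping' is progressive on an accomplishment; it does not entail the completed 'wrapped'.
(f) Not entailed — Felix pushed the cart, not the bucket; the bucket belongs to the wrapping event.

(a), (b), (c)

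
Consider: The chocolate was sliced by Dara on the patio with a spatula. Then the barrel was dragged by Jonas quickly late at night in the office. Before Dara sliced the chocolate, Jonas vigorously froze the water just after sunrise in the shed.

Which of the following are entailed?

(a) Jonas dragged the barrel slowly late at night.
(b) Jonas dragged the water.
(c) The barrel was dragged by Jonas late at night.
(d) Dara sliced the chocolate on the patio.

(a) Not entailed — 'slowly' adds a manner not in (and inconsistent with) the original.
(b) Not entailed — Jonas dragged the barrel, not the water; the water belongs to the freezing event.
(c) Entailed — this follows by dropping conjuncts from the dragging event's description.
(d) Entailed — dropping 'with a spatula' leaves a sub-description the original still satisfies.

(c), (d)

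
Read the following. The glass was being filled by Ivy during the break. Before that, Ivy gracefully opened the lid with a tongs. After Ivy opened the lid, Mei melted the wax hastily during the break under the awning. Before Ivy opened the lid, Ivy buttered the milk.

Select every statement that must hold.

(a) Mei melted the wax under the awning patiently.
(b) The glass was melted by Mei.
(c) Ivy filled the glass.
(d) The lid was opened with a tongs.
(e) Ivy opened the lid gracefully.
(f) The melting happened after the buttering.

(a) Not entailed — 'patiently' adds a manner not in (and inconsistent with) the original.
(b) Not entailed — Mei melted the wax, not the glass; the glass belongs to the filling event.
(c) Not entailed — 'was filling' is progressive on an accomplishment; it does not entail the completed 'filled'.
(d) Entailed — this follows by dropping conjuncts from the opening event's description.
(e) Entailed — every conjunct here is already in the original opening event.
(f) Entailed — the narrative places the buttering before the melting.

(d), (e), (f)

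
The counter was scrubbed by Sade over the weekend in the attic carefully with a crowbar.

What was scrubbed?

the counter

'the counter' marks the patient of the scrubbing event.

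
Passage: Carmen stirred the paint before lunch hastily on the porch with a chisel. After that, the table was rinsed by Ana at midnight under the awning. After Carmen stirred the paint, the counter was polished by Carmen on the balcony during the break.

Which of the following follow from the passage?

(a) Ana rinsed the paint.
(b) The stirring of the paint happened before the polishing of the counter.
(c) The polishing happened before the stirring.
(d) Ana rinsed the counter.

(b)

(a) Not entailed — Ana rinsed the table, not the paint; the paint belongs to the stirring event.
(b) Entailed — the narrative places the stirring before the polishing.
(c) Not entailed — the narrative places the stirring before the polishing, not after.
(d) Not entailed — Ana rinsed the table, not the counter; the counter belongs to the polishing event.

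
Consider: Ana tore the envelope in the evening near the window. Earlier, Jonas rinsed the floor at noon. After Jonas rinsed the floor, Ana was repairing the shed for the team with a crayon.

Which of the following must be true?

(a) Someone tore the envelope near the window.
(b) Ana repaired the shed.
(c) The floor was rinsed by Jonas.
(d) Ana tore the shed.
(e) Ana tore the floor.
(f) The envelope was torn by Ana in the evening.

(a) Entailed — the original entails any weakening of itself; this just drops 'in the evening' and generalizes the agent.
(b) Not entailed — 'was repairing' is progressive on an accomplishment; it does not entail the completed 'repaired'.
(c) Entailed — dropping 'at noon' leaves a sub-description the original still satisfies.
(d) Not entailed — Ana tore the envelope, not the shed; the shed belongs to the repairing event.
(e) Not entailed — Ana tore the envelope, not the floor; the floor belongs to the rinsing event.
(f) Entailed — the original entails any weakening of itself; this just drops 'near the window'.

(a), (c), (f)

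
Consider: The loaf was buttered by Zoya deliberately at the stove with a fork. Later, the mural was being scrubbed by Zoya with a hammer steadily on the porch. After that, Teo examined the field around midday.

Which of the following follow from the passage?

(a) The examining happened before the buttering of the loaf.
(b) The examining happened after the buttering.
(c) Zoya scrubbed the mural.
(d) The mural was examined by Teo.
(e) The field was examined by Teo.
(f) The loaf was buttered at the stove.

(b), (c), (e), (f)

(a) Not entailed — the narrative places the buttering before the examining, not after.
(b) Entailed — the narrative places the buttering before the examining.
(c) Entailed — 'scrub' is an activity; 'was scrubbing' entails that some scrubbing happened, so 'scrubbed' holds.
(d) Not entailed — Teo examined the field, not the mural; the mural belongs to the scrubbing event.
(e) Entailed — the original entails any weakening of itself; this just drops 'around midday'.
(f) Entailed — every conjunct here is already in the original buttering event.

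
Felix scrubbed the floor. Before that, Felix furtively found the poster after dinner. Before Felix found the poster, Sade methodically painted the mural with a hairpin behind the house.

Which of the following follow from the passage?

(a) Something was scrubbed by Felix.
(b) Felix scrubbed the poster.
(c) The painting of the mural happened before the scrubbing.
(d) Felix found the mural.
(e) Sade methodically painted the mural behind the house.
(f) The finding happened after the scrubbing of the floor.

(a), (c), (e)

(a) Entailed — this follows by dropping conjuncts from the scrubbing event's description.
(b) Not entailed — Felix scrubbed the floor, not the poster; the poster belongs to the finding event.
(c) Entailed — the narrative places the painting before the scrubbing.
(d) Not entailed — Felix found the poster, not the mural; the mural belongs to the painting event.
(e) Entailed — the original entails any weakening of itself; this just drops 'with a hairpin'.
(f) Not entailed — the narrative places the finding before the scrubbing, not after.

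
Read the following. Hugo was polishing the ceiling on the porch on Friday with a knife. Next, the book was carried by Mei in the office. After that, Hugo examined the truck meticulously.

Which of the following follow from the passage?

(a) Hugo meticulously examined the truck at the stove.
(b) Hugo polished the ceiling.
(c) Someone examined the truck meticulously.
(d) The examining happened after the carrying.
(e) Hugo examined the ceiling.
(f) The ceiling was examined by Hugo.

(b), (c), (d)

(a) Not entailed — 'at the stove' adds information not in the original event.
(b) Entailed — 'polish' is an activity; 'was polishing' entails that some polishing happened, so 'polished' holds.
(c) Entailed — generalizing the agent leaves a sub-description the original still satisfies.
(d) Entailed — the narrative places the carrying before the examining.
(e) Not entailed — Hugo examined the truck, not the ceiling; the ceiling belongs to the polishing event.
(f) Not entailed — Hugo examined the truck, not the ceiling; the ceiling belongs to the polishing event.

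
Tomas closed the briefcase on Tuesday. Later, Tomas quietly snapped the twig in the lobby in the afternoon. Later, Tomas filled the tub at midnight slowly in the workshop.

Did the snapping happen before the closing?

no

The narrative orders the closing before the snapping.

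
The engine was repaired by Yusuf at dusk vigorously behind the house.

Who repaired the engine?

Yusuf

'Yusuf' marks the agent of the repairing event.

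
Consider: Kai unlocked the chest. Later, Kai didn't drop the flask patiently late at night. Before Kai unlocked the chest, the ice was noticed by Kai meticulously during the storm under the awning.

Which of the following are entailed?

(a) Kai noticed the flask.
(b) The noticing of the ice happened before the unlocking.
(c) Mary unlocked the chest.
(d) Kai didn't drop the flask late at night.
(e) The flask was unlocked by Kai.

(b)

(a) Not entailed — Kai noticed the ice, not the flask; the flask belongs to the dropping event.
(b) Entailed — the narrative places the noticing before the unlocking.
(c) Not entailed — the passage has Kai unlocking the chest, not Mary.
(d) Not entailed — dropping 'patiently' under negation is not valid — the original leaves open that Kai dropped the flask some other way.
(e) Not entailed — Kai unlocked the chest, not the flask; the flask belongs to the dropping event.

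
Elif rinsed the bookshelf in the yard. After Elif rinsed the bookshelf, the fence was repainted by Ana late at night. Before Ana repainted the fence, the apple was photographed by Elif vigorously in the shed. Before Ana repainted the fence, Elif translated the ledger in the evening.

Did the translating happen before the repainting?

yes

The narrative orders the translating before the repainting.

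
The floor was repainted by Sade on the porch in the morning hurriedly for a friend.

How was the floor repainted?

hurriedly

'hurriedly' marks the manner of the repainting event.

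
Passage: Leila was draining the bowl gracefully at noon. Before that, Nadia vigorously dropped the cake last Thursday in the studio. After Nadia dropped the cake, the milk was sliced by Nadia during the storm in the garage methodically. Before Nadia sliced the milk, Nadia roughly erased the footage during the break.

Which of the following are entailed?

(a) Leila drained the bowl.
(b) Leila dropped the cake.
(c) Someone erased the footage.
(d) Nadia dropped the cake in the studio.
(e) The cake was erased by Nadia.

(c), (d)

(a) Not entailed — 'was draining' is progressive on an accomplishment; it does not entail the completed 'drained'.
(b) Not entailed — the passage has Nadia dropping the cake, not Leila.
(c) Entailed — every conjunct here is already in the original erasing event.
(d) Entailed — the original entails any weakening of itself; this just drops 'vigorously', 'last Thursday'.
(e) Not entailed — Nadia erased the footage, not the cake; the cake belongs to the dropping event.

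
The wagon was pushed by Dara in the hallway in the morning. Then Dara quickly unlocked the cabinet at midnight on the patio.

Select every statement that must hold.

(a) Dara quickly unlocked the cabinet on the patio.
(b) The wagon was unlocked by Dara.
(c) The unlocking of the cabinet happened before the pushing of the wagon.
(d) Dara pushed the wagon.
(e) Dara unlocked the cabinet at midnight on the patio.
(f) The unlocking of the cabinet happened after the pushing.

(a) Entailed — every conjunct here is already in the original unlocking event.
(b) Not entailed — Dara unlocked the cabinet, not the wagon; the wagon belongs to the pushing event.
(c) Not entailed — the narrative places the pushing before the unlocking, not after.
(d) Entailed — the original entails any weakening of itself; this just drops 'in the hallway', 'in the morning'.
(e) Entailed — dropping 'quickly' leaves a sub-description the original still satisfies.
(f) Entailed — the narrative places the pushing before the unlocking.

(a), (d), (e), (f)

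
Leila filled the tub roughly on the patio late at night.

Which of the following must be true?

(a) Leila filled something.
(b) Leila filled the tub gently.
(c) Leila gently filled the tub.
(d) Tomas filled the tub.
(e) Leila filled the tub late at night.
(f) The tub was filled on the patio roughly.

(a), (e), (f)

(a) Entailed — the original entails any weakening of itself; this just drops 'roughly', 'late at night', 'on the patio' and generalizes the patient.
(b) Not entailed — 'gently' adds a manner not in (and inconsistent with) the original.
(c) Not entailed — 'gently' adds a manner not in (and inconsistent with) the original.
(d) Not entailed — the passage has Leila filling the tub, not Tomas.
(e) Entailed — this follows by dropping conjuncts from the filling event's description.
(f) Entailed — this follows by dropping conjuncts from the filling event's description.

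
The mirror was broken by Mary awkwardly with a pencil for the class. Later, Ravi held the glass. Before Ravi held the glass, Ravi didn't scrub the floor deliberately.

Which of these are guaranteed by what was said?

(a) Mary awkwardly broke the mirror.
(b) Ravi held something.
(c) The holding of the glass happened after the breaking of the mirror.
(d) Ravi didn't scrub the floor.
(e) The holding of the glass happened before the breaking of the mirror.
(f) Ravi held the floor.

(a), (b), (c)

(a) Entailed — the original entails any weakening of itself; this just drops 'for the class', 'with a pencil'.
(b) Entailed — this follows by dropping conjuncts from the holding event's description.
(c) Entailed — the narrative places the breaking before the holding.
(d) Not entailed — dropping 'deliberately' under negation is not valid — the original leaves open that Ravi scrubbed the floor some other way.
(e) Not entailed — the narrative places the breaking before the holding, not after.
(f) Not entailed — Ravi held the glass, not the floor; the floor belongs to the scrubbing event.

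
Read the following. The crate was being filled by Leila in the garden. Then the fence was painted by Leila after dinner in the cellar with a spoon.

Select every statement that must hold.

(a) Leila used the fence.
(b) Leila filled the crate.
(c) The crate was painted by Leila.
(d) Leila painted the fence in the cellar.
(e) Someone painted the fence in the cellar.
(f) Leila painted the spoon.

(a) Not entailed — the fence is the patient, not an instrument — Leila used a spoon.
(b) Not entailed — 'was filling' is progressive on an accomplishment; it does not entail the completed 'filled'.
(c) Not entailed — Leila painted the fence, not the crate; the crate belongs to the filling event.
(d) Entailed — this follows by dropping conjuncts from the painting event's description.
(e) Entailed — dropping 'after dinner', 'with a spoon' and generalizing the agent leaves a sub-description the original still satisfies.
(f) Not entailed — the spoon is the instrument, not what was painted.

(d), (e)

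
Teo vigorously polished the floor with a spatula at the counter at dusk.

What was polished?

'the floor' marks the patient of the polishing event.

the floor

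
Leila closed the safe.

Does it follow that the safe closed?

yes

'Leila closed the safe' is the causative; it entails the inchoative 'the safe closed'.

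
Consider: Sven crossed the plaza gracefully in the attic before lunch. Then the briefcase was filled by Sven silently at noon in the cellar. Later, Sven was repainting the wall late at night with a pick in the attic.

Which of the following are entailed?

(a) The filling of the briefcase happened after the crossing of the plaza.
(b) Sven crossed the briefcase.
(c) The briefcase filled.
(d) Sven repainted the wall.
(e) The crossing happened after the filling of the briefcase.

(a), (c)

(a) Entailed — the narrative places the crossing before the filling.
(b) Not entailed — Sven crossed the plaza, not the briefcase; the briefcase belongs to the filling event.
(c) Entailed — 'Sven filled the briefcase' is causative; it entails the inchoative 'the briefcase filled'.
(d) Not entailed — 'was repainting' is progressive on an accomplishment; it does not entail the completed 'repainted'.
(e) Not entailed — the narrative places the crossing before the filling, not after.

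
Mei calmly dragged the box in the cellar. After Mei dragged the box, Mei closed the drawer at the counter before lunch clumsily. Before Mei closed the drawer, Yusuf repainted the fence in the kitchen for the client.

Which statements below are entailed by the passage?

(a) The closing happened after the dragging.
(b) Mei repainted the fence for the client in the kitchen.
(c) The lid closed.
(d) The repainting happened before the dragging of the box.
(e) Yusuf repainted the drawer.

(a)

(a) Entailed — the narrative places the dragging before the closing.
(b) Not entailed — the passage has Yusuf repainting the fence, not Mei.
(c) Not entailed — the drawer is what closed, not the lid.
(d) Not entailed — the narrative doesn't order the repainting relative to the dragging.
(e) Not entailed — Yusuf repainted the fence, not the drawer; the drawer belongs to the closing event.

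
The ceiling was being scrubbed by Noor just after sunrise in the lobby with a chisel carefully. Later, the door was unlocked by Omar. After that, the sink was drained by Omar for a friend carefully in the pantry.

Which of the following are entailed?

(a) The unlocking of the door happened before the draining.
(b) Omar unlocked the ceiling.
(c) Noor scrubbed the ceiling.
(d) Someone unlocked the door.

(a) Entailed — the narrative places the unlocking before the draining.
(b) Not entailed — Omar unlocked the door, not the ceiling; the ceiling belongs to the scrubbing event.
(c) Entailed — 'scrub' is an activity; 'was scrubbing' entails that some scrubbing happened, so 'scrubbed' holds.
(d) Entailed — this follows by dropping conjuncts from the unlocking event's description.

(a), (c), (d)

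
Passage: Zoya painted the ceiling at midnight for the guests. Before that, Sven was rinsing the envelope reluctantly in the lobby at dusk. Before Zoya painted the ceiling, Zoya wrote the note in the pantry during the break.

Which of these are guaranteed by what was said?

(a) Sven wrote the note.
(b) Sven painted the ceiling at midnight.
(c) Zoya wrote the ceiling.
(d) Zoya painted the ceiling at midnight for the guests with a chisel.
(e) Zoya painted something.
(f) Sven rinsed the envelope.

(e), (f)

(a) Not entailed — the passage has Zoya writing the note, not Sven.
(b) Not entailed — the passage has Zoya painting the ceiling, not Sven.
(c) Not entailed — Zoya wrote the note, not the ceiling; the ceiling belongs to the painting event.
(d) Not entailed — 'with a chisel' adds information not in the original event.
(e) Entailed — the original entails any weakening of itself; this just drops 'at midnight', 'for the guests' and generalizes the patient.
(f) Entailed — 'rinse' is an activity; 'was rinsing' entails that some rinsing happened, so 'rinsed' holds.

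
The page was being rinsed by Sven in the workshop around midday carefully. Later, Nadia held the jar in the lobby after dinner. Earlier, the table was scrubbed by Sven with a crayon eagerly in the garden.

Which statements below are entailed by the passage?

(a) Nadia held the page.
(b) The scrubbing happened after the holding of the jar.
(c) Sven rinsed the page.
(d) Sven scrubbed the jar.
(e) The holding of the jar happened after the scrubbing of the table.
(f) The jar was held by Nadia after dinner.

(c), (e), (f)

(a) Not entailed — Nadia held the jar, not the page; the page belongs to the rinsing event.
(b) Not entailed — the narrative places the scrubbing before the holding, not after.
(c) Entailed — 'rinse' is an activity; 'was rinsing' entails that some rinsing happened, so 'rinsed' holds.
(d) Not entailed — Sven scrubbed the table, not the jar; the jar belongs to the holding event.
(e) Entailed — the narrative places the scrubbing before the holding.
(f) Entailed — dropping 'in the lobby' leaves a sub-description the original still satisfies.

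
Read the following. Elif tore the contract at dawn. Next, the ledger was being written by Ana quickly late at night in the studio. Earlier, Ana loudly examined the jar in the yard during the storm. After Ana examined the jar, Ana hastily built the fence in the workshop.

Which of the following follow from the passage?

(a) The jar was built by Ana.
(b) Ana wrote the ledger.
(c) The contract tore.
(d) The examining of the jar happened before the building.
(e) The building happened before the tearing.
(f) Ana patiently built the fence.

(a) Not entailed — Ana built the fence, not the jar; the jar belongs to the examining event.
(b) Not entailed — 'was writing' is progressive on an accomplishment; it does not entail the completed 'wrote'.
(c) Entailed — 'Elif tore the contract' is causative; it entails the inchoative 'the contract tore'.
(d) Entailed — the narrative places the examining before the building.
(e) Not entailed — the narrative doesn't order the building relative to the tearing.
(f) Not entailed — 'patiently' adds a manner not in (and inconsistent with) the original.

(c), (d)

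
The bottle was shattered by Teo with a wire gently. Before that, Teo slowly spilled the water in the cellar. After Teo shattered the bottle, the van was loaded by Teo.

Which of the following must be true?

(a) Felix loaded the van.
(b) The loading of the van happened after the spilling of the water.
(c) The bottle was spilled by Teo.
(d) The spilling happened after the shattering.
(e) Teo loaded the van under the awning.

(a) Not entailed — the passage has Teo loading the van, not Felix.
(b) Entailed — the narrative places the spilling before the loading.
(c) Not entailed — Teo spilled the water, not the bottle; the bottle belongs to the shattering event.
(d) Not entailed — the narrative places the spilling before the shattering, not after.
(e) Not entailed — 'under the awning' adds information not in the original event.

(b)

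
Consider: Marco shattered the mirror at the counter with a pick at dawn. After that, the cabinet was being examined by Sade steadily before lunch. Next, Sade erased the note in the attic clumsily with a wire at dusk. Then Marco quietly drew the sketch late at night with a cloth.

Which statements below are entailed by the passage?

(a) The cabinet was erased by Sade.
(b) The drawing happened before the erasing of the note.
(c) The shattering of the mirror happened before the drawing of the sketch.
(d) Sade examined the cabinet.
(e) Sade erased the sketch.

(c), (d)

(a) Not entailed — Sade erased the note, not the cabinet; the cabinet belongs to the examining event.
(b) Not entailed — the narrative places the erasing before the drawing, not after.
(c) Entailed — the narrative places the shattering before the drawing.
(d) Entailed — 'examine' is an activity; 'was examining' entails that some examining happened, so 'examined' holds.
(e) Not entailed — Sade erased the note, not the sketch; the sketch belongs to the drawing event.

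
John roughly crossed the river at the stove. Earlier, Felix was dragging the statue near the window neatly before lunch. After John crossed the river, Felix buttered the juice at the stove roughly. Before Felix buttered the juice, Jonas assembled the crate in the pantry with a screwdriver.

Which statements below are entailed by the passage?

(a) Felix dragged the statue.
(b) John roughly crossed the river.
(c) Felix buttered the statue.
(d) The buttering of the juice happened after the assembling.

(a) Entailed — 'drag' is an activity; 'was dragging' entails that some dragging happened, so 'dragged' holds.
(b) Entailed — dropping 'at the stove' leaves a sub-description the original still satisfies.
(c) Not entailed — Felix buttered the juice, not the statue; the statue belongs to the dragging event.
(d) Entailed — the narrative places the assembling before the buttering.

(a), (b), (d)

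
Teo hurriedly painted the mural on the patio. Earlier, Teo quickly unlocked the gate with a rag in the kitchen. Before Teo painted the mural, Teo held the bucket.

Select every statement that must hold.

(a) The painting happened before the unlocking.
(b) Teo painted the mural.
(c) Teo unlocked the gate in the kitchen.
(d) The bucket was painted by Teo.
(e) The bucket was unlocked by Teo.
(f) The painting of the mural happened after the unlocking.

(a) Not entailed — the narrative places the unlocking before the painting, not after.
(b) Entailed — every conjunct here is already in the original painting event.
(c) Entailed — every conjunct here is already in the original unlocking event.
(d) Not entailed — Teo painted the mural, not the bucket; the bucket belongs to the holding event.
(e) Not entailed — Teo unlocked the gate, not the bucket; the bucket belongs to the holding event.
(f) Entailed — the narrative places the unlocking before the painting.

(b), (c), (f)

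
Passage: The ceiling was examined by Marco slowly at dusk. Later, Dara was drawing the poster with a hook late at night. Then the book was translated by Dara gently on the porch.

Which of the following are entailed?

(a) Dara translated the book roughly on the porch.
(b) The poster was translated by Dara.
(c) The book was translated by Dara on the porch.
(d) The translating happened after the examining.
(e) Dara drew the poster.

(a) Not entailed — 'roughly' adds a manner not in (and inconsistent with) the original.
(b) Not entailed — Dara translated the book, not the poster; the poster belongs to the drawing event.
(c) Entailed — every conjunct here is already in the original translating event.
(d) Entailed — the narrative places the examining before the translating.
(e) Not entailed — 'was drawing' is progressive on an accomplishment; it does not entail the completed 'drew'.

(c), (d)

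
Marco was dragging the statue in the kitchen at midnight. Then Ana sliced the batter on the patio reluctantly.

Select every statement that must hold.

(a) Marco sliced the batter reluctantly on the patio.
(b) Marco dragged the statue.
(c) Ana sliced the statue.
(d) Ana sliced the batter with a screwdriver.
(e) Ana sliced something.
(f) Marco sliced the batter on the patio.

(a) Not entailed — the passage has Ana slicing the batter, not Marco.
(b) Entailed — 'drag' is an activity; 'was dragging' entails that some dragging happened, so 'dragged' holds.
(c) Not entailed — Ana sliced the batter, not the statue; the statue belongs to the dragging event.
(d) Not entailed — 'with a screwdriver' adds information not in the original event.
(e) Entailed — the original entails any weakening of itself; this just drops 'reluctantly', 'on the patio' and generalizes the patient.
(f) Not entailed — the passage has Ana slicing the batter, not Marco.

(b), (e)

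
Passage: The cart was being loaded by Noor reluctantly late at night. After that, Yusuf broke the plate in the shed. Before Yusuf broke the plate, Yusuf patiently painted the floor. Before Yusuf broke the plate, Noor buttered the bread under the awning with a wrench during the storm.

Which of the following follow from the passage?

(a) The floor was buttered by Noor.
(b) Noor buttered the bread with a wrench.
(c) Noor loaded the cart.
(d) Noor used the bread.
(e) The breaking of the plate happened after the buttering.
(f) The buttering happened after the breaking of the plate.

(a) Not entailed — Noor buttered the bread, not the floor; the floor belongs to the painting event.
(b) Entailed — every conjunct here is already in the original buttering event.
(c) Not entailed — 'was loading' is progressive on an accomplishment; it does not entail the completed 'loaded'.
(d) Not entailed — the bread is the patient, not an instrument — Noor used a wrench.
(e) Entailed — the narrative places the buttering before the breaking.
(f) Not entailed — the narrative places the buttering before the breaking, not after.

(b), (e)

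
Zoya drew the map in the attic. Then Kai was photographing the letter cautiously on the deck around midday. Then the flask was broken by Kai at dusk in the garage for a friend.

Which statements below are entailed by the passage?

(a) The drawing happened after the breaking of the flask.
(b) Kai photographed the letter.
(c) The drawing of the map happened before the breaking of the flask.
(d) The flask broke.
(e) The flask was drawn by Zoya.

(c), (d)

(a) Not entailed — the narrative places the drawing before the breaking, not after.
(b) Not entailed — 'was photographing' is progressive on an accomplishment; it does not entail the completed 'photographed'.
(c) Entailed — the narrative places the drawing before the breaking.
(d) Entailed — 'Kai broke the flask' is causative; it entails the inchoative 'the flask broke'.
(e) Not entailed — Zoya drew the map, not the flask; the flask belongs to the breaking event.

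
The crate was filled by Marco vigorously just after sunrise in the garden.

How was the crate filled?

vigorously

'vigorously' marks the manner of the filling event.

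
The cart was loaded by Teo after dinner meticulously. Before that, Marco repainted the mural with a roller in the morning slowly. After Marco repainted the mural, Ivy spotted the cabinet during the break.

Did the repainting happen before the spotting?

yes

The narrative orders the repainting before the spotting.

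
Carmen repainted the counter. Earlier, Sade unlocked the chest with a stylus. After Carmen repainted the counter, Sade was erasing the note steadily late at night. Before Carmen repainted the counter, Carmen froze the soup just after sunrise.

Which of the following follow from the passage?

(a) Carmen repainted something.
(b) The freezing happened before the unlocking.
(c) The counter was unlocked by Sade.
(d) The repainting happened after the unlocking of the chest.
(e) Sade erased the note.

(a) Entailed — generalizing the patient leaves a sub-description the original still satisfies.
(b) Not entailed — the narrative doesn't order the freezing relative to the unlocking.
(c) Not entailed — Sade unlocked the chest, not the counter; the counter belongs to the repainting event.
(d) Entailed — the narrative places the unlocking before the repainting.
(e) Not entailed — 'was erasing' is progressive on an accomplishment; it does not entail the completed 'erased'.

(a), (d)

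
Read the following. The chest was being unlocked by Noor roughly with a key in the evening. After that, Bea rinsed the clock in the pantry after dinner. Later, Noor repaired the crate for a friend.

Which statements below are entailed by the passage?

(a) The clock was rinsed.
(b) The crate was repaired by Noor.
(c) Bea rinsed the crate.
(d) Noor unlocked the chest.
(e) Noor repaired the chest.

(a) Entailed — dropping 'after dinner', 'in the pantry' and generalizing the agent leaves a sub-description the original still satisfies.
(b) Entailed — the original entails any weakening of itself; this just drops 'for a friend'.
(c) Not entailed — Bea rinsed the clock, not the crate; the crate belongs to the repairing event.
(d) Not entailed — 'was unlocking' is progressive on an accomplishment; it does not entail the completed 'unlocked'.
(e) Not entailed — Noor repaired the crate, not the chest; the chest belongs to the unlocking event.

(a), (b)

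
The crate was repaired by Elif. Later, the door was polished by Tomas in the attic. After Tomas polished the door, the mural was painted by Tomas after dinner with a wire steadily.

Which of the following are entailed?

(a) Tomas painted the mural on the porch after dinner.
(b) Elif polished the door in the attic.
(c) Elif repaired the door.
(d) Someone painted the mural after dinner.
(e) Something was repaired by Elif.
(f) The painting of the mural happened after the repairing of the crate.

(d), (e), (f)

(a) Not entailed — 'on the porch' adds information not in the original event.
(b) Not entailed — the passage has Tomas polishing the door, not Elif.
(c) Not entailed — Elif repaired the crate, not the door; the door belongs to the polishing event.
(d) Entailed — every conjunct here is already in the original painting event.
(e) Entailed — every conjunct here is already in the original repairing event.
(f) Entailed — the narrative places the repairing before the painting.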